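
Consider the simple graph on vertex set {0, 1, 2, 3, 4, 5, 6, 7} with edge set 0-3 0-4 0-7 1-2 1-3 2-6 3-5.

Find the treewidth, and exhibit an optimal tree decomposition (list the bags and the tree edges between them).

Treewidth 1.
One optimal decomposition is:
Bags: B1 = {1, 2}  B2 = {1, 3}  B3 = {2, 6}  B4 = {0, 3}  B5 = {3, 5}  B6 = {0, 4}  B7 = {0, 7}
Tree: B1–B2, B1–B3, B2–B4, B4–B5, B4–B6, B4–B7

Every bag has size at most 2, so the width is 2 − 1 = 1 and tw(G) ≤ 1. Since G has at least one edge (e.g. 1–2), it is not an edgeless graph, so tw(G) ≥ 1. The upper and lower bounds meet at 1, so that is the treewidth.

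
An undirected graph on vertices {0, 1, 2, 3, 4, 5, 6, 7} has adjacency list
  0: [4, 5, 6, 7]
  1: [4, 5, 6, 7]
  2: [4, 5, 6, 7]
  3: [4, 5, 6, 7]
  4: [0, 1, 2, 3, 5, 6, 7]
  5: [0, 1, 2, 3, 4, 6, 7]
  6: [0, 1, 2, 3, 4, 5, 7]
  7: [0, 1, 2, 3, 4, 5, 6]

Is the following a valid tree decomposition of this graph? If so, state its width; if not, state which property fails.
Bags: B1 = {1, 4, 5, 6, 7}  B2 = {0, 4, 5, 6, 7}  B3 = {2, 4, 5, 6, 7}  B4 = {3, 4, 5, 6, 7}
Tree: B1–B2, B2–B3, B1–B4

Vertex coverage: the bags together contain {0, 1, 2, 3, 4, 5, 6, 7}, the full vertex set. Edge coverage: each edge of G has both endpoints in at least one bag. Running intersection: for every vertex, the bags containing it form a connected subtree. All three properties hold, so this is a valid tree decomposition of width max|bag| − 1 = 4, and hence tw(G) ≤ 4.

Yes; width 4.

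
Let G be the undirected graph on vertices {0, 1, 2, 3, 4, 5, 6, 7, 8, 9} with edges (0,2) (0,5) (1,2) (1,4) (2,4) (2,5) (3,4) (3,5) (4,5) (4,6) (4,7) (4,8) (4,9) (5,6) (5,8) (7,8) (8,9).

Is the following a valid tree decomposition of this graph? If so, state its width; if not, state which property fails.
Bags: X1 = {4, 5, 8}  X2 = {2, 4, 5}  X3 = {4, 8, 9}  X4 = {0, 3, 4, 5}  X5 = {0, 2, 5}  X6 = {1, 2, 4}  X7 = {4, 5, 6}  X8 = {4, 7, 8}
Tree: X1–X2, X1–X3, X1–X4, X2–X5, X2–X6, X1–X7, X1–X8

A tree decomposition must satisfy three properties: every vertex lies in some bag; for every edge, both endpoints lie together in some bag; and for every vertex, the bags containing it form a connected subtree. Here bags containing vertex 0 are not connected in the tree, so the decomposition is invalid.

No — bags containing vertex 0 are not connected in the tree.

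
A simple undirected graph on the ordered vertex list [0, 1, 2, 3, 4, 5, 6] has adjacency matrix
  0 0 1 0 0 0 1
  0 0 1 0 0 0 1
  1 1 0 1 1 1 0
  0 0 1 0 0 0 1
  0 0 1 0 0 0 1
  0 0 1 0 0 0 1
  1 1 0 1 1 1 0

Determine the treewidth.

A width-2 tree decomposition is:
Bags: B1 = {2, 3, 6}  B2 = {2, 4, 6}  B3 = {2, 5, 6}  B4 = {1, 2, 6}  B5 = {0, 2, 6}
Tree: B1–B2, B2–B3, B3–B4, B4–B5
Every bag has size at most 3, so the width is 3 − 1 = 2 and tw(G) ≤ 2. For the lower bound, G contains the cycle 2–3–6–4–2, so G is not a forest; only forests have treewidth ≤ 1, hence tw(G) ≥ 2. Therefore the treewidth is 2.

2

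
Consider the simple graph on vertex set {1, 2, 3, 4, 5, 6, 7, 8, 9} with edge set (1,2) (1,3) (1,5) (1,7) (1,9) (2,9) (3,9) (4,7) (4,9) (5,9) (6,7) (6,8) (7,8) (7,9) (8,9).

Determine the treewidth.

2

A width-2 tree decomposition is:
Bags: B1 = {1, 7, 9}  B2 = {1, 2, 9}  B3 = {1, 5, 9}  B4 = {7, 8, 9}  B5 = {1, 3, 9}  B6 = {6, 7, 8}  B7 = {4, 7, 9}
Tree: B1–B2, B2–B3, B1–B4, B1–B5, B4–B6, B4–B7
Every bag has size at most 3, so the width is 3 − 1 = 2 and tw(G) ≤ 2. For the lower bound, the 3 vertices {7, 8, 9} are pairwise adjacent, and any tree decomposition puts a clique entirely inside one bag — forcing width ≥ 2. Combining the bounds, tw(G) = 2.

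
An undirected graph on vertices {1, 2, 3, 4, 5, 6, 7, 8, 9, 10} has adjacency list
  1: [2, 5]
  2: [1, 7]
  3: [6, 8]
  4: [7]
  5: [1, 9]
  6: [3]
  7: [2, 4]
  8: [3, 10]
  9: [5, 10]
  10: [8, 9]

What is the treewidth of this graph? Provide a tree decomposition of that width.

Each bag holds 2 vertices, so the decomposition has width 1, which upper-bounds the treewidth. Since G has at least one edge (e.g. 6–3), it is not an edgeless graph, so tw(G) ≥ 1. Therefore the treewidth is 1.

Treewidth 1.
Bags: B1 = {3, 6}  B2 = {3, 8}  B3 = {8, 10}  B4 = {9, 10}  B5 = {5, 9}  B6 = {1, 5}  B7 = {1, 2}  B8 = {2, 7}  B9 = {4, 7}
Tree: B1–B2, B2–B3, B3–B4, B4–B5, B5–B6, B6–B7, B7–B8, B8–B9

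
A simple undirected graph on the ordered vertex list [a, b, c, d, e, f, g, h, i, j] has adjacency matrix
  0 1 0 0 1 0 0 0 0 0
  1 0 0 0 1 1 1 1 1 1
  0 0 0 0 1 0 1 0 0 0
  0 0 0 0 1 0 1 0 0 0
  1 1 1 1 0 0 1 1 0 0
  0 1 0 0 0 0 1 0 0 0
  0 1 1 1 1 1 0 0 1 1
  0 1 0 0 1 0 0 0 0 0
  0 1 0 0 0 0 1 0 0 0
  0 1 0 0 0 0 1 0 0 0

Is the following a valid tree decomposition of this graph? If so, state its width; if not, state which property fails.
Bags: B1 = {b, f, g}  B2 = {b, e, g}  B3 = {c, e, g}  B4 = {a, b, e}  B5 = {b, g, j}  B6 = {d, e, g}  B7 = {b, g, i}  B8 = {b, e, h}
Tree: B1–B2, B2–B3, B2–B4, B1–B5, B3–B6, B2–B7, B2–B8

Yes; width 2.

Every vertex of G appears in some bag (union = {a, b, c, d, e, f, g, h, i, j}); every edge is covered by a bag; and for each vertex v the set of bags containing v is connected in the bag tree. The decomposition is therefore valid. The largest bag has 3 vertices, so the width is 2.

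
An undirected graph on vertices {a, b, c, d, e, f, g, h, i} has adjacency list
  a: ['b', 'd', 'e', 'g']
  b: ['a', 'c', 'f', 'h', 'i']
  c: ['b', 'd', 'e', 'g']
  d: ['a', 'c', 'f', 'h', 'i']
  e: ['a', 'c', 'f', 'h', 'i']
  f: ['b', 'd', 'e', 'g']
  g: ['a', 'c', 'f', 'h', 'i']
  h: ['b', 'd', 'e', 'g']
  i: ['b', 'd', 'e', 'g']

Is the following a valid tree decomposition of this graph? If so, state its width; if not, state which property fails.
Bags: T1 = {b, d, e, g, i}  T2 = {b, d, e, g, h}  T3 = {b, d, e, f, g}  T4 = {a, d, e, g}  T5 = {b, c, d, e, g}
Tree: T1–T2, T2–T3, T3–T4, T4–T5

A tree decomposition must satisfy three properties: every vertex lies in some bag; for every edge, both endpoints lie together in some bag; and for every vertex, the bags containing it form a connected subtree. Here edge (b,a) lies in no bag, so the decomposition is invalid.

No — edge (b,a) lies in no bag.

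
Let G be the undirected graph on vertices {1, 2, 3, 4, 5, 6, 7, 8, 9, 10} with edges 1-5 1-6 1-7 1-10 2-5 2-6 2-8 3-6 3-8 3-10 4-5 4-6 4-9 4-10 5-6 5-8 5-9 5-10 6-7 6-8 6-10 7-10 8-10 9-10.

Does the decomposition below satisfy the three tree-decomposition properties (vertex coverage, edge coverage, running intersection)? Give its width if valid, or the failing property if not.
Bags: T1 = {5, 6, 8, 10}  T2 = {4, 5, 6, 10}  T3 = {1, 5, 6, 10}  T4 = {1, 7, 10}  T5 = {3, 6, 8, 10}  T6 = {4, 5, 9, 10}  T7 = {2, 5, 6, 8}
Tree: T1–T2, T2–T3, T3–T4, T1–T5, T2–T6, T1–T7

A tree decomposition must satisfy three properties: every vertex lies in some bag; for every edge, both endpoints lie together in some bag; and for every vertex, the bags containing it form a connected subtree. Here edge (6,7) lies in no bag, so the decomposition is invalid.

No — edge (6,7) lies in no bag.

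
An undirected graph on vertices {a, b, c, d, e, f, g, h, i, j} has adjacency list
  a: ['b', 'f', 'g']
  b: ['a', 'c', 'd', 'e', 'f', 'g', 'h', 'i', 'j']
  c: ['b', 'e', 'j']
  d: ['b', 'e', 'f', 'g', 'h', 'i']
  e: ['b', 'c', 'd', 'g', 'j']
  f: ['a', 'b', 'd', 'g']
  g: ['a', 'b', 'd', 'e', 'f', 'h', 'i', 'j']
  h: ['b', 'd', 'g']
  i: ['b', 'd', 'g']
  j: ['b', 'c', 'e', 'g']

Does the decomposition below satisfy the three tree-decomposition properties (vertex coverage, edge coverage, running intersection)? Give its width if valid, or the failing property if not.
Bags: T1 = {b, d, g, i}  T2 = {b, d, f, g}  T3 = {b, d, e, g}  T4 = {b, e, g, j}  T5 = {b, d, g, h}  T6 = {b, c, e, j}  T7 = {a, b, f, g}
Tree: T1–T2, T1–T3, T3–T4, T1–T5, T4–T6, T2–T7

Checking the three conditions: (i) the bags cover all of {a, b, c, d, e, f, g, h, i, j}; (ii) for each edge, some bag contains both endpoints; (iii) the bags containing any fixed vertex form a subtree. All hold, so the decomposition is valid with width 4 − 1 = 3.

Yes; width 3.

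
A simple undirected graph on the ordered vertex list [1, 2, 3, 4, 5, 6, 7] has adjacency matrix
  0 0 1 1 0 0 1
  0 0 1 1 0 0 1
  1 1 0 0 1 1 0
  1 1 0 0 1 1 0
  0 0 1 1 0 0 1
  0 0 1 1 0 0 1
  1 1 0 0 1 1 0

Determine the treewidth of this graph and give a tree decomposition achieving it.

Treewidth 3.
One optimal decomposition is:
Bags: B1 = {3, 4, 5, 7}  B2 = {1, 3, 4, 7}  B3 = {3, 4, 6, 7}  B4 = {2, 3, 4, 7}
Tree: B1–B2, B2–B3, B3–B4

The largest bag has 4 vertices, giving width 3; this decomposition certifies tw(G) ≤ 3. For the lower bound: the 4 vertex sets {4,5}, {1,3}, {7}, {6} are disjoint, each induces a connected subgraph, and every pair is joined by at least one edge of G. Contracting each set to a single vertex therefore yields K_{4} as a minor, and since treewidth is minor-monotone, tw(G) ≥ tw(K_{4}) = 3. Hence tw(G) = 3 exactly.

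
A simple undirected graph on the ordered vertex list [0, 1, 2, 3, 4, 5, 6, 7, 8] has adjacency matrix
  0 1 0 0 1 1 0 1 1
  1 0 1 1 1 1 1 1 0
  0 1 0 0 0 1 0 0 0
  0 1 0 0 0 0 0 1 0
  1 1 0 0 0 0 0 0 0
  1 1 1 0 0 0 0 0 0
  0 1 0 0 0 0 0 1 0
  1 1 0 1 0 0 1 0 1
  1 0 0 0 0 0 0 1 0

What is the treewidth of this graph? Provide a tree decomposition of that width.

Treewidth 2.
One such decomposition:
Bags: B1 = {0, 1, 4}  B2 = {0, 1, 7}  B3 = {0, 7, 8}  B4 = {1, 3, 7}  B5 = {1, 6, 7}  B6 = {0, 1, 5}  B7 = {1, 2, 5}
Tree: B1–B2, B2–B3, B2–B4, B4–B5, B2–B6, B6–B7

The largest bag has 3 vertices, giving width 2; this decomposition certifies tw(G) ≤ 2. On the other hand G contains the 3-clique {0, 7, 8}. A clique must lie in a single bag of any decomposition, so no decomposition can have width below 2. Hence tw(G) = 2 exactly.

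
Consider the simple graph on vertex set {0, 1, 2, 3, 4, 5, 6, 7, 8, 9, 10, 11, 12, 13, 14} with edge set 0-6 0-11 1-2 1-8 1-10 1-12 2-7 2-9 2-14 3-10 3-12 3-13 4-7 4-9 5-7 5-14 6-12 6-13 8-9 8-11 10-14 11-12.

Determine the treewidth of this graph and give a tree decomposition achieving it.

Every bag has size at most 4, so the width is 4 − 1 = 3 and tw(G) ≤ 3. For the lower bound: the 4 vertex sets {0,6,13}, {3}, {12}, {1,8,10,11} are disjoint, each induces a connected subgraph, and every pair is joined by at least one edge of G. Contracting each set to a single vertex therefore yields K_{4} as a minor, and since treewidth is minor-monotone, tw(G) ≥ tw(K_{4}) = 3. The upper and lower bounds meet at 3, so that is the treewidth.

Treewidth 3.
One optimal decomposition is:
Bags: B1 = {0, 3, 6, 13}  B2 = {0, 3, 6, 12}  B3 = {0, 3, 11, 12}  B4 = {3, 10, 11, 12}  B5 = {1, 10, 11, 12}  B6 = {1, 8, 10, 11}  B7 = {1, 8, 10, 14}  B8 = {1, 2, 8, 14}  B9 = {2, 8, 9, 14}  B10 = {2, 5, 9, 14}  B11 = {2, 5, 7, 9}  B12 = {4, 5, 7, 9}
Tree: B1–B2, B2–B3, B3–B4, B4–B5, B5–B6, B6–B7, B7–B8, B8–B9, B9–B10, B10–B11, B11–B12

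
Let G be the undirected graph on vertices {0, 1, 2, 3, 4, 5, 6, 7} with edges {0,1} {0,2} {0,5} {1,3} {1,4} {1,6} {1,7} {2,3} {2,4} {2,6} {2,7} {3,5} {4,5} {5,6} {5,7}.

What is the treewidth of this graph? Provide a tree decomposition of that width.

Treewidth 3.
One optimal decomposition is:
Bags: B1 = {1, 2, 3, 5}  B2 = {1, 2, 5, 6}  B3 = {1, 2, 5, 7}  B4 = {1, 2, 4, 5}  B5 = {0, 1, 2, 5}
Tree: B1–B2, B2–B3, B3–B4, B4–B5

Each bag holds 4 vertices, so the decomposition has width 3, which upper-bounds the treewidth. For the lower bound: the 4 vertex sets {3,5}, {1,6}, {2}, {7} are disjoint, each induces a connected subgraph, and every pair is joined by at least one edge of G. Contracting each set to a single vertex therefore yields K_{4} as a minor, and since treewidth is minor-monotone, tw(G) ≥ tw(K_{4}) = 3. Hence tw(G) = 3 exactly.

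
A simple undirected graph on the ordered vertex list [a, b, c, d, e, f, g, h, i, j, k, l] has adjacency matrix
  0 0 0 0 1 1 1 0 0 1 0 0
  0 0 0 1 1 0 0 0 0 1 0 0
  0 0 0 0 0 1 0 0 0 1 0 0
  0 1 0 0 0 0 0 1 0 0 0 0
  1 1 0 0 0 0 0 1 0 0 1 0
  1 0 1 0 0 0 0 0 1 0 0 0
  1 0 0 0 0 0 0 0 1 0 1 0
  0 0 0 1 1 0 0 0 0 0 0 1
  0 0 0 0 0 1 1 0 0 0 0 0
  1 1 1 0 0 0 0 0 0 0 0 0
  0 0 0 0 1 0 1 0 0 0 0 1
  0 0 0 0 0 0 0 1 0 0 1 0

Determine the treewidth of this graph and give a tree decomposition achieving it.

The largest bag has 4 vertices, giving width 3; this decomposition certifies tw(G) ≤ 3. For the lower bound: the 4 vertex sets {c,f,i}, {g}, {a}, {b,e,j,k} are disjoint, each induces a connected subgraph, and every pair is joined by at least one edge of G. Contracting each set to a single vertex therefore yields K_{4} as a minor, and since treewidth is minor-monotone, tw(G) ≥ tw(K_{4}) = 3. Hence tw(G) = 3 exactly.

Treewidth 3.
Bags: B1 = {c, f, g, i}  B2 = {a, c, f, g}  B3 = {a, c, g, j}  B4 = {a, g, j, k}  B5 = {a, e, j, k}  B6 = {b, e, j, k}  B7 = {b, e, k, l}  B8 = {b, e, h, l}  B9 = {b, d, h, l}
Tree: B1–B2, B2–B3, B3–B4, B4–B5, B5–B6, B6–B7, B7–B8, B8–B9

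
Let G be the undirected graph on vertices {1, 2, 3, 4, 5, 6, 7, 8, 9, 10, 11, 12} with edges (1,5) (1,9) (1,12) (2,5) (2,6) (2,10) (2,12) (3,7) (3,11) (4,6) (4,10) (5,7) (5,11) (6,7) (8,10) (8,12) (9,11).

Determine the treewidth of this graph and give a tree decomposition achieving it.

Treewidth 3.
One such decomposition:
Bags: B1 = {1, 3, 9, 11}  B2 = {1, 3, 5, 11}  B3 = {1, 3, 5, 7}  B4 = {1, 5, 7, 12}  B5 = {2, 5, 7, 12}  B6 = {2, 6, 7, 12}  B7 = {2, 6, 8, 12}  B8 = {2, 6, 8, 10}  B9 = {4, 6, 8, 10}
Tree: B1–B2, B2–B3, B3–B4, B4–B5, B5–B6, B6–B7, B7–B8, B8–B9

Every bag has size at most 4, so the width is 4 − 1 = 3 and tw(G) ≤ 3. For the lower bound: the 4 vertex sets {3,9,11}, {1}, {5}, {2,6,7,12} are disjoint, each induces a connected subgraph, and every pair is joined by at least one edge of G. Contracting each set to a single vertex therefore yields K_{4} as a minor, and since treewidth is minor-monotone, tw(G) ≥ tw(K_{4}) = 3. Combining the bounds, tw(G) = 3.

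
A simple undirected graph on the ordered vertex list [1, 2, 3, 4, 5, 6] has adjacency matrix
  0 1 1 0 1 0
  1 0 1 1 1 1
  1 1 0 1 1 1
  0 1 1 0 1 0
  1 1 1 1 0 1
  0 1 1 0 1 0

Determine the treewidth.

A width-3 tree decomposition is:
Bags: B1 = {1, 2, 3, 5}  B2 = {2, 3, 4, 5}  B3 = {2, 3, 5, 6}
Tree: B1–B2, B1–B3
The largest bag has 4 vertices, giving width 3; this decomposition certifies tw(G) ≤ 3. On the other hand G contains the 4-clique {1, 2, 3, 5}. A clique must lie in a single bag of any decomposition, so no decomposition can have width below 3. The upper and lower bounds meet at 3, so that is the treewidth.

3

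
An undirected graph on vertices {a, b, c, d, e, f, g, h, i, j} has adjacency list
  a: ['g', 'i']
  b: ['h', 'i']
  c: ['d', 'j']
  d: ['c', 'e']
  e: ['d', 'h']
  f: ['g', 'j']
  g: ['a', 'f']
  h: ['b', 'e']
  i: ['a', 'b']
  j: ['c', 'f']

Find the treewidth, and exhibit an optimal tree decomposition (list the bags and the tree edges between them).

The largest bag has 3 vertices, giving width 2; this decomposition certifies tw(G) ≤ 2. For the lower bound, G contains the cycle f–j–c–d–e–h–b–i–a–g–f, so G is not a forest; only forests have treewidth ≤ 1, hence tw(G) ≥ 2. Combining the bounds, tw(G) = 2.

Treewidth 2.
One such decomposition:
Bags: B1 = {c, f, j}  B2 = {c, d, f}  B3 = {d, e, f}  B4 = {e, f, h}  B5 = {b, f, h}  B6 = {b, f, i}  B7 = {a, f, i}  B8 = {a, f, g}
Tree: B1–B2, B2–B3, B3–B4, B4–B5, B5–B6, B6–B7, B7–B8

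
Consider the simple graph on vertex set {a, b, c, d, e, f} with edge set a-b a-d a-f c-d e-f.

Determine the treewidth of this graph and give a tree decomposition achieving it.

The largest bag has 2 vertices, giving width 1; this decomposition certifies tw(G) ≤ 1. Any graph with an edge has treewidth ≥ 1, and G has the edge d–a. Combining the bounds, tw(G) = 1.

Treewidth 1.
Bags: B1 = {a, d}  B2 = {c, d}  B3 = {a, f}  B4 = {a, b}  B5 = {e, f}
Tree: B1–B2, B1–B3, B1–B4, B3–B5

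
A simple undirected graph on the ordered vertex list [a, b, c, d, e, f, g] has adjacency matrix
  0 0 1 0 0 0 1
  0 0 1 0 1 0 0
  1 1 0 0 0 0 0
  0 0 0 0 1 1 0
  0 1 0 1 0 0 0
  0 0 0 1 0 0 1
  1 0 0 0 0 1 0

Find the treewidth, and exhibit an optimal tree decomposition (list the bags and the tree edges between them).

Each bag holds 3 vertices, so the decomposition has width 2, which upper-bounds the treewidth. For the lower bound, G contains the cycle f–d–e–b–c–a–g–f, so G is not a forest; only forests have treewidth ≤ 1, hence tw(G) ≥ 2. The upper and lower bounds meet at 2, so that is the treewidth.

Treewidth 2.
Bags: B1 = {d, e, f}  B2 = {b, e, f}  B3 = {b, c, f}  B4 = {a, c, f}  B5 = {a, f, g}
Tree: B1–B2, B2–B3, B3–B4, B4–B5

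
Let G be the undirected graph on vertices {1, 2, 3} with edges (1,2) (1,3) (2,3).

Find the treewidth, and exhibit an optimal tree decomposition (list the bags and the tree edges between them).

Treewidth 2.
One optimal decomposition is:
Bags: B1 = {1, 2, 3}
Tree: (single bag)

A single bag containing all 3 vertices is trivially a valid decomposition of width 2. Conversely, {1, 2, 3} is a clique of size 3, and the vertices of any clique must share a bag in every tree decomposition; so some bag has ≥ 3 vertices and tw(G) ≥ 2. Hence tw(G) = 2 exactly.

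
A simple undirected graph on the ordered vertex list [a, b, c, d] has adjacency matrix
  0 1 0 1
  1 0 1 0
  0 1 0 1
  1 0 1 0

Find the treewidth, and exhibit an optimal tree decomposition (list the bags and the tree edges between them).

Treewidth 2.
Bags: B1 = {a, b, c}  B2 = {a, c, d}
Tree: B1–B2

Each bag holds 3 vertices, so the decomposition has width 2, which upper-bounds the treewidth. Since a–b–c–d–a is a cycle in G, G is not acyclic. Forests are exactly the graphs of treewidth ≤ 1, so tw(G) ≥ 2. Therefore the treewidth is 2.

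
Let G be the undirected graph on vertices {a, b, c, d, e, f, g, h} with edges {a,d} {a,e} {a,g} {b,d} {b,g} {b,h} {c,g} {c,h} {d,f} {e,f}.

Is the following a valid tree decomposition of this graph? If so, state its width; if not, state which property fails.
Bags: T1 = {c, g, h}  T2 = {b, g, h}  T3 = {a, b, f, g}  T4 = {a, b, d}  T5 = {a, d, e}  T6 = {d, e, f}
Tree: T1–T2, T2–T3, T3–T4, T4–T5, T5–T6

No — bags containing vertex f are not connected in the tree.

A tree decomposition must satisfy three properties: every vertex lies in some bag; for every edge, both endpoints lie together in some bag; and for every vertex, the bags containing it form a connected subtree. Here bags containing vertex f are not connected in the tree, so the decomposition is invalid.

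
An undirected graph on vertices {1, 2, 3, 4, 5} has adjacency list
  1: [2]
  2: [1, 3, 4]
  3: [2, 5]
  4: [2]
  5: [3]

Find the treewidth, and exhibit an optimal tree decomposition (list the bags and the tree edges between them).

Each bag holds 2 vertices, so the decomposition has width 1, which upper-bounds the treewidth. Since G has at least one edge (e.g. 3–2), it is not an edgeless graph, so tw(G) ≥ 1. The upper and lower bounds meet at 1, so that is the treewidth.

Treewidth 1.
Bags: B1 = {2, 3}  B2 = {3, 5}  B3 = {2, 4}  B4 = {1, 2}
Tree: B1–B2, B1–B3, B3–B4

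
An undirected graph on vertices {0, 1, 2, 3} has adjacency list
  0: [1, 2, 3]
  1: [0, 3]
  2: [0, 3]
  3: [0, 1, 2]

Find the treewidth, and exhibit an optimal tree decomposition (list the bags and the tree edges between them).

Treewidth 2.
One such decomposition:
Bags: B1 = {0, 1, 3}  B2 = {0, 2, 3}
Tree: B1–B2

The largest bag has 3 vertices, giving width 2; this decomposition certifies tw(G) ≤ 2. For the lower bound, the 3 vertices {0, 1, 3} are pairwise adjacent, and any tree decomposition puts a clique entirely inside one bag — forcing width ≥ 2. The upper and lower bounds meet at 2, so that is the treewidth.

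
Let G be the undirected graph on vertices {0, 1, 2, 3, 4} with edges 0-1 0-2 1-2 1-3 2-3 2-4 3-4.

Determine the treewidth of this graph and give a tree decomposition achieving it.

Each bag holds 3 vertices, so the decomposition has width 2, which upper-bounds the treewidth. On the other hand G contains the 3-clique {0, 1, 2}. A clique must lie in a single bag of any decomposition, so no decomposition can have width below 2. Therefore the treewidth is 2.

Treewidth 2.
One optimal decomposition is:
Bags: B1 = {2, 3, 4}  B2 = {1, 2, 3}  B3 = {0, 1, 2}
Tree: B1–B2, B2–B3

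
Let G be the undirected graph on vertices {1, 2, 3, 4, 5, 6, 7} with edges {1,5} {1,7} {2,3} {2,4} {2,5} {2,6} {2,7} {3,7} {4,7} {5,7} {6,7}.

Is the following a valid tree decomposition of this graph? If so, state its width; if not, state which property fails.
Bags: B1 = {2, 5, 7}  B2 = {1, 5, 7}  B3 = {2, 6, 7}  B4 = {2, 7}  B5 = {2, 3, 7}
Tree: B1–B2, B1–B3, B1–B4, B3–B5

No — vertex 4 appears in no bag.

A tree decomposition must satisfy three properties: every vertex lies in some bag; for every edge, both endpoints lie together in some bag; and for every vertex, the bags containing it form a connected subtree. Here vertex 4 appears in no bag, so the decomposition is invalid.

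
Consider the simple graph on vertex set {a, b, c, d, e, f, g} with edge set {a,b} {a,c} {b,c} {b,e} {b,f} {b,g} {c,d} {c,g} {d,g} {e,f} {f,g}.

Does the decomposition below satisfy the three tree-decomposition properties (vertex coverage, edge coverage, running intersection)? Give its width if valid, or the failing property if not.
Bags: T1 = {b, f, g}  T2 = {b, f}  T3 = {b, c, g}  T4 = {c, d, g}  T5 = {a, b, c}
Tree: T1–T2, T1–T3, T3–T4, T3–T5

No — vertex e appears in no bag.

A tree decomposition must satisfy three properties: every vertex lies in some bag; for every edge, both endpoints lie together in some bag; and for every vertex, the bags containing it form a connected subtree. Here vertex e appears in no bag, so the decomposition is invalid.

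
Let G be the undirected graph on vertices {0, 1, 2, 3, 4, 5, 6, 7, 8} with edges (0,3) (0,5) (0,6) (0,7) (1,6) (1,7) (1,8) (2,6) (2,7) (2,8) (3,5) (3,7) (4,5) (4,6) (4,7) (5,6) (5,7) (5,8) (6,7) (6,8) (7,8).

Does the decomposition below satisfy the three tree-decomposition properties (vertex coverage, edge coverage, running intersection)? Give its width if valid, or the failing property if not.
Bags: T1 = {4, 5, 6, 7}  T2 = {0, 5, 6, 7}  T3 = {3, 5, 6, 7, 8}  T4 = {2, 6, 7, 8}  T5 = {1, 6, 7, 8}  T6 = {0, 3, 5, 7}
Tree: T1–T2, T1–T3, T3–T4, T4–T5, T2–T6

A tree decomposition must satisfy three properties: every vertex lies in some bag; for every edge, both endpoints lie together in some bag; and for every vertex, the bags containing it form a connected subtree. Here bags containing vertex 3 are not connected in the tree, so the decomposition is invalid.

No — bags containing vertex 3 are not connected in the tree.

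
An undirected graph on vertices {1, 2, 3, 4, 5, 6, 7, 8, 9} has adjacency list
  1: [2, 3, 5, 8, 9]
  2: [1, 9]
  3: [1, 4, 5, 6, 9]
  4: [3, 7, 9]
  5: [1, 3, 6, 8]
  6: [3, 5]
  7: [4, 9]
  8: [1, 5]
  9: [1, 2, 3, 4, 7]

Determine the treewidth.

A width-2 tree decomposition is:
Bags: B1 = {1, 3, 9}  B2 = {3, 4, 9}  B3 = {4, 7, 9}  B4 = {1, 3, 5}  B5 = {1, 2, 9}  B6 = {3, 5, 6}  B7 = {1, 5, 8}
Tree: B1–B2, B2–B3, B1–B4, B1–B5, B4–B6, B4–B7
Every bag has size at most 3, so the width is 3 − 1 = 2 and tw(G) ≤ 2. Conversely, {1, 5, 8} is a clique of size 3, and the vertices of any clique must share a bag in every tree decomposition; so some bag has ≥ 3 vertices and tw(G) ≥ 2. Hence tw(G) = 2 exactly.

2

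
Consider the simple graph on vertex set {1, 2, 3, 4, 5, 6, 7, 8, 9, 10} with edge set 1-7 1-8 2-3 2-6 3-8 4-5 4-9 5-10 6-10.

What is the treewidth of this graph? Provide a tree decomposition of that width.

Each bag holds 2 vertices, so the decomposition has width 1, which upper-bounds the treewidth. Any graph with an edge has treewidth ≥ 1, and G has the edge 7–1. Hence tw(G) = 1 exactly.

Treewidth 1.
Bags: B1 = {1, 7}  B2 = {1, 8}  B3 = {3, 8}  B4 = {2, 3}  B5 = {2, 6}  B6 = {6, 10}  B7 = {5, 10}  B8 = {4, 5}  B9 = {4, 9}
Tree: B1–B2, B2–B3, B3–B4, B4–B5, B5–B6, B6–B7, B7–B8, B8–B9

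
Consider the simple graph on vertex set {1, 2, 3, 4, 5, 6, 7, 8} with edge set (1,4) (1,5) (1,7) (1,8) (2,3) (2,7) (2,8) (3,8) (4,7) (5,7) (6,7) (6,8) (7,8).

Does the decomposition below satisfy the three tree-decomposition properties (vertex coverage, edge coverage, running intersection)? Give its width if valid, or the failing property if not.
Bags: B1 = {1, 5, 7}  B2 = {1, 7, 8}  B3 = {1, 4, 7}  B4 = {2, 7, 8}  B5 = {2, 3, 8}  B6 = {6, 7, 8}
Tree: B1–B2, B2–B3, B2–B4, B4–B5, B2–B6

Yes; width 2.

Vertex coverage: the bags together contain {1, 2, 3, 4, 5, 6, 7, 8}, the full vertex set. Edge coverage: each edge of G has both endpoints in at least one bag. Running intersection: for every vertex, the bags containing it form a connected subtree. All three properties hold, so this is a valid tree decomposition of width max|bag| − 1 = 2, and hence tw(G) ≤ 2.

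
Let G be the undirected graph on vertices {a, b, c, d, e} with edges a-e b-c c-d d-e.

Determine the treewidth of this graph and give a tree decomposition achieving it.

Each bag holds 2 vertices, so the decomposition has width 1, which upper-bounds the treewidth. Since G has at least one edge (e.g. b–c), it is not an edgeless graph, so tw(G) ≥ 1. Therefore the treewidth is 1.

Treewidth 1.
Bags: B1 = {b, c}  B2 = {c, d}  B3 = {d, e}  B4 = {a, e}
Tree: B1–B2, B2–B3, B3–B4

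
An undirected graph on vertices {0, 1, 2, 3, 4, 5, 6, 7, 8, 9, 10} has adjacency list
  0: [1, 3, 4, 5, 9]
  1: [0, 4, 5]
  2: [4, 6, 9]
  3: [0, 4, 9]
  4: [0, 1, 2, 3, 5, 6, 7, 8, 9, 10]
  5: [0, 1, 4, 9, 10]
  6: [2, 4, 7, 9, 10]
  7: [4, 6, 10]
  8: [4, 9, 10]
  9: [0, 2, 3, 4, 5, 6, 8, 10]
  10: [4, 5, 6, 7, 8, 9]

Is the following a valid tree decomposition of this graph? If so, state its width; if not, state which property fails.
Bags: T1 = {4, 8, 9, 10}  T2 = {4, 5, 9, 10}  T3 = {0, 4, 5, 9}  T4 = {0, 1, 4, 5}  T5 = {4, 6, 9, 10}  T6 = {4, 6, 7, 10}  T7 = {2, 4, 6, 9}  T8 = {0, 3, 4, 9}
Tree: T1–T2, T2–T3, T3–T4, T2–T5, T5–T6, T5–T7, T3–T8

Every vertex of G appears in some bag (union = {0, 1, 2, 3, 4, 5, 6, 7, 8, 9, 10}); every edge is covered by a bag; and for each vertex v the set of bags containing v is connected in the bag tree. The decomposition is therefore valid. The largest bag has 4 vertices, so the width is 3.

Yes; width 3.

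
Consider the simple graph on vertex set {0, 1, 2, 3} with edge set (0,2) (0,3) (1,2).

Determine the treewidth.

1

A width-1 tree decomposition is:
Bags: B1 = {0, 3}  B2 = {0, 2}  B3 = {1, 2}
Tree: B1–B2, B2–B3
Every bag has size at most 2, so the width is 2 − 1 = 1 and tw(G) ≤ 1. Since G has at least one edge (e.g. 0–3), it is not an edgeless graph, so tw(G) ≥ 1. Hence tw(G) = 1 exactly.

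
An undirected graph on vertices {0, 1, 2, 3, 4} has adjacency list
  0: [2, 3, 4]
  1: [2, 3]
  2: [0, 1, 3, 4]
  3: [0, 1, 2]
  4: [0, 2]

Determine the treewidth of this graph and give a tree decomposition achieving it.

Treewidth 2.
One such decomposition:
Bags: B1 = {0, 2, 3}  B2 = {1, 2, 3}  B3 = {0, 2, 4}
Tree: B1–B2, B1–B3

Every bag has size at most 3, so the width is 3 − 1 = 2 and tw(G) ≤ 2. On the other hand G contains the 3-clique {0, 2, 3}. A clique must lie in a single bag of any decomposition, so no decomposition can have width below 2. The upper and lower bounds meet at 2, so that is the treewidth.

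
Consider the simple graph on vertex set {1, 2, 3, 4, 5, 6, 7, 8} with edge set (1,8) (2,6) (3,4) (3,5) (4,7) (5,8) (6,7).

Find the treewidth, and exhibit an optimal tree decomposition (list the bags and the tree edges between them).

Treewidth 1.
One optimal decomposition is:
Bags: B1 = {2, 6}  B2 = {6, 7}  B3 = {4, 7}  B4 = {3, 4}  B5 = {3, 5}  B6 = {5, 8}  B7 = {1, 8}
Tree: B1–B2, B2–B3, B3–B4, B4–B5, B5–B6, B6–B7

Each bag holds 2 vertices, so the decomposition has width 1, which upper-bounds the treewidth. G has an edge, so its treewidth is at least 1. Hence tw(G) = 1 exactly.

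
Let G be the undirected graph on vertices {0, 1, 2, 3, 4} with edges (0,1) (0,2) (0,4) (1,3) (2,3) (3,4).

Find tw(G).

A width-2 tree decomposition is:
Bags: B1 = {0, 3, 4}  B2 = {0, 1, 3}  B3 = {0, 2, 3}
Tree: B1–B2, B2–B3
Each bag holds 3 vertices, so the decomposition has width 2, which upper-bounds the treewidth. The edges 4–3–1–0–4 form a cycle, so G is not a tree and its treewidth is at least 2. The upper and lower bounds meet at 2, so that is the treewidth.

2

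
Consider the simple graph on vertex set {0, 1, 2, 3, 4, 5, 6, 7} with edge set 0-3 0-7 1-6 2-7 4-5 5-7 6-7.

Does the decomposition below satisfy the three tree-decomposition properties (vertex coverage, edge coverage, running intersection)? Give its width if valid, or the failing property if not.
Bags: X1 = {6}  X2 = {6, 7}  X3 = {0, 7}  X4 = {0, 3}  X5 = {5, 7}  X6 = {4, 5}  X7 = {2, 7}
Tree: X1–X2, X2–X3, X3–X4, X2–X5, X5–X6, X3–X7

No — vertex 1 appears in no bag.

A tree decomposition must satisfy three properties: every vertex lies in some bag; for every edge, both endpoints lie together in some bag; and for every vertex, the bags containing it form a connected subtree. Here vertex 1 appears in no bag, so the decomposition is invalid.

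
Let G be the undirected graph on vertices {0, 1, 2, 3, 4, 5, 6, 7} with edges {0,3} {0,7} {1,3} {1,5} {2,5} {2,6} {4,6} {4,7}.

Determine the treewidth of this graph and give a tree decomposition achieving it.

Treewidth 2.
One optimal decomposition is:
Bags: B1 = {0, 1, 3}  B2 = {0, 1, 7}  B3 = {1, 4, 7}  B4 = {1, 4, 6}  B5 = {1, 2, 6}  B6 = {1, 2, 5}
Tree: B1–B2, B2–B3, B3–B4, B4–B5, B5–B6

Each bag holds 3 vertices, so the decomposition has width 2, which upper-bounds the treewidth. For the lower bound, G contains the cycle 1–3–0–7–4–6–2–5–1, so G is not a forest; only forests have treewidth ≤ 1, hence tw(G) ≥ 2. The upper and lower bounds meet at 2, so that is the treewidth.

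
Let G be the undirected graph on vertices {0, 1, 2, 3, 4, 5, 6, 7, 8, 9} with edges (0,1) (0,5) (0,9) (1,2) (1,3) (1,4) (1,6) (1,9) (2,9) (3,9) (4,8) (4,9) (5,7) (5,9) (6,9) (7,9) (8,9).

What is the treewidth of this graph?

A width-2 tree decomposition is:
Bags: B1 = {0, 5, 9}  B2 = {5, 7, 9}  B3 = {0, 1, 9}  B4 = {1, 6, 9}  B5 = {1, 2, 9}  B6 = {1, 4, 9}  B7 = {4, 8, 9}  B8 = {1, 3, 9}
Tree: B1–B2, B1–B3, B3–B4, B4–B5, B5–B6, B6–B7, B4–B8
The largest bag has 3 vertices, giving width 2; this decomposition certifies tw(G) ≤ 2. On the other hand G contains the 3-clique {4, 8, 9}. A clique must lie in a single bag of any decomposition, so no decomposition can have width below 2. Hence tw(G) = 2 exactly.

2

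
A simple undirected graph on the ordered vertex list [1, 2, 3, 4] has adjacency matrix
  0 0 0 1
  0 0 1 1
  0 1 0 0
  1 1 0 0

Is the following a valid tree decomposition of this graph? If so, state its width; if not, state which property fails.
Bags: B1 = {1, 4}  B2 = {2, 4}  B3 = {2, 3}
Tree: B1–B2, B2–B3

Vertex coverage: the bags together contain {1, 2, 3, 4}, the full vertex set. Edge coverage: each edge of G has both endpoints in at least one bag. Running intersection: for every vertex, the bags containing it form a connected subtree. All three properties hold, so this is a valid tree decomposition of width max|bag| − 1 = 1, and hence tw(G) ≤ 1.

Yes; width 1.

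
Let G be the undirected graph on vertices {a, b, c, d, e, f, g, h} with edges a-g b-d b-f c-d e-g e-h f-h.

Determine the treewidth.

1

A width-1 tree decomposition is:
Bags: B1 = {a, g}  B2 = {e, g}  B3 = {e, h}  B4 = {f, h}  B5 = {b, f}  B6 = {b, d}  B7 = {c, d}
Tree: B1–B2, B2–B3, B3–B4, B4–B5, B5–B6, B6–B7
Every bag has size at most 2, so the width is 2 − 1 = 1 and tw(G) ≤ 1. Any graph with an edge has treewidth ≥ 1, and G has the edge a–g. Therefore the treewidth is 1.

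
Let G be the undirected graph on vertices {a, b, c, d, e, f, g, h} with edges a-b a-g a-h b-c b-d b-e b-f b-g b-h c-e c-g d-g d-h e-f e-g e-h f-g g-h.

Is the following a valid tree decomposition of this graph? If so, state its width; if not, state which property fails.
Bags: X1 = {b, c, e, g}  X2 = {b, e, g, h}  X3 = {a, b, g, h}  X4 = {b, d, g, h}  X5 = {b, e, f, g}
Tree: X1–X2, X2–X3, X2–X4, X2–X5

Vertex coverage: the bags together contain {a, b, c, d, e, f, g, h}, the full vertex set. Edge coverage: each edge of G has both endpoints in at least one bag. Running intersection: for every vertex, the bags containing it form a connected subtree. All three properties hold, so this is a valid tree decomposition of width max|bag| − 1 = 3, and hence tw(G) ≤ 3.

Yes; width 3.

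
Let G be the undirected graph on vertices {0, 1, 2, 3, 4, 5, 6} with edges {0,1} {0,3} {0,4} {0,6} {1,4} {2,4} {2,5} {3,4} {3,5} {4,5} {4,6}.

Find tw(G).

A width-2 tree decomposition is:
Bags: B1 = {0, 3, 4}  B2 = {3, 4, 5}  B3 = {0, 4, 6}  B4 = {2, 4, 5}  B5 = {0, 1, 4}
Tree: B1–B2, B1–B3, B2–B4, B3–B5
Each bag holds 3 vertices, so the decomposition has width 2, which upper-bounds the treewidth. For the lower bound, the 3 vertices {0, 1, 4} are pairwise adjacent, and any tree decomposition puts a clique entirely inside one bag — forcing width ≥ 2. Hence tw(G) = 2 exactly.

2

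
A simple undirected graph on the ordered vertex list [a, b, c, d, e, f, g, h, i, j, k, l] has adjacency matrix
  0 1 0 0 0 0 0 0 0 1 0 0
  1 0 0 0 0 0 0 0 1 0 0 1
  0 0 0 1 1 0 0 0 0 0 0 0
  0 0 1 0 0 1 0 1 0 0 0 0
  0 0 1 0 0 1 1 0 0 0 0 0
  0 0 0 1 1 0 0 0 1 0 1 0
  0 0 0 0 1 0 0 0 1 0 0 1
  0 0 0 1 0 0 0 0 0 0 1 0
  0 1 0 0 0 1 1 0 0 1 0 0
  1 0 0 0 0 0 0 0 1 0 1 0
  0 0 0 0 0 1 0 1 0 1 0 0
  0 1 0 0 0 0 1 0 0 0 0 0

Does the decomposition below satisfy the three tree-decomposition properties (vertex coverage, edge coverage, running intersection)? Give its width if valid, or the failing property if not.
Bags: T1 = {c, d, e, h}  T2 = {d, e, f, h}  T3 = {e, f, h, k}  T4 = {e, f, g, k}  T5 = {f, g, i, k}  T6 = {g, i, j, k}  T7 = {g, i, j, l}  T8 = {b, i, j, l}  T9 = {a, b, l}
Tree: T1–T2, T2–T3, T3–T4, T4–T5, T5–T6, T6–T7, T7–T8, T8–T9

A tree decomposition must satisfy three properties: every vertex lies in some bag; for every edge, both endpoints lie together in some bag; and for every vertex, the bags containing it form a connected subtree. Here edge (j,a) lies in no bag, so the decomposition is invalid.

No — edge (j,a) lies in no bag.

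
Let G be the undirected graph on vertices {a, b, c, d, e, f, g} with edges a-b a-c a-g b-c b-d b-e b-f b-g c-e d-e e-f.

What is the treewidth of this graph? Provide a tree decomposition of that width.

The largest bag has 3 vertices, giving width 2; this decomposition certifies tw(G) ≤ 2. For the lower bound, the 3 vertices {a, b, g} are pairwise adjacent, and any tree decomposition puts a clique entirely inside one bag — forcing width ≥ 2. Hence tw(G) = 2 exactly.

Treewidth 2.
One such decomposition:
Bags: B1 = {a, b, c}  B2 = {b, c, e}  B3 = {a, b, g}  B4 = {b, e, f}  B5 = {b, d, e}
Tree: B1–B2, B1–B3, B2–B4, B4–B5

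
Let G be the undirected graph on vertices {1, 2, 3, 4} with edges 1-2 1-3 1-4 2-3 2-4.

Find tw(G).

2

A width-2 tree decomposition is:
Bags: B1 = {1, 2, 3}  B2 = {1, 2, 4}
Tree: B1–B2
Every bag has size at most 3, so the width is 3 − 1 = 2 and tw(G) ≤ 2. On the other hand G contains the 3-clique {1, 2, 3}. A clique must lie in a single bag of any decomposition, so no decomposition can have width below 2. Therefore the treewidth is 2.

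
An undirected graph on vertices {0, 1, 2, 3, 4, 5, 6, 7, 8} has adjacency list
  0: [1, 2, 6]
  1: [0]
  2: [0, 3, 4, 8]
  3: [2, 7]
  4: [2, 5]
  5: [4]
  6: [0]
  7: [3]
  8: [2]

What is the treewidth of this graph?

1

A width-1 tree decomposition is:
Bags: B1 = {2, 3}  B2 = {0, 2}  B3 = {2, 4}  B4 = {0, 6}  B5 = {2, 8}  B6 = {3, 7}  B7 = {4, 5}  B8 = {0, 1}
Tree: B1–B2, B2–B3, B2–B4, B1–B5, B1–B6, B3–B7, B2–B8
Every bag has size at most 2, so the width is 2 − 1 = 1 and tw(G) ≤ 1. Since G has at least one edge (e.g. 3–2), it is not an edgeless graph, so tw(G) ≥ 1. Therefore the treewidth is 1.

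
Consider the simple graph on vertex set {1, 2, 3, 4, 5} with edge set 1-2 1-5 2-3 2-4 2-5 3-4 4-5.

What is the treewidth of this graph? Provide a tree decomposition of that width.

Treewidth 2.
One optimal decomposition is:
Bags: B1 = {2, 4, 5}  B2 = {1, 2, 5}  B3 = {2, 3, 4}
Tree: B1–B2, B1–B3

Every bag has size at most 3, so the width is 3 − 1 = 2 and tw(G) ≤ 2. On the other hand G contains the 3-clique {1, 2, 5}. A clique must lie in a single bag of any decomposition, so no decomposition can have width below 2. Hence tw(G) = 2 exactly.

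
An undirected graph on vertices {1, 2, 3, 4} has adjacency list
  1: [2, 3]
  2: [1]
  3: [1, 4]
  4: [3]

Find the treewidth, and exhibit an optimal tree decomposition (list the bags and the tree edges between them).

Treewidth 1.
One optimal decomposition is:
Bags: B1 = {1, 3}  B2 = {3, 4}  B3 = {1, 2}
Tree: B1–B2, B1–B3

Every bag has size at most 2, so the width is 2 − 1 = 1 and tw(G) ≤ 1. Any graph with an edge has treewidth ≥ 1, and G has the edge 1–3. Combining the bounds, tw(G) = 1.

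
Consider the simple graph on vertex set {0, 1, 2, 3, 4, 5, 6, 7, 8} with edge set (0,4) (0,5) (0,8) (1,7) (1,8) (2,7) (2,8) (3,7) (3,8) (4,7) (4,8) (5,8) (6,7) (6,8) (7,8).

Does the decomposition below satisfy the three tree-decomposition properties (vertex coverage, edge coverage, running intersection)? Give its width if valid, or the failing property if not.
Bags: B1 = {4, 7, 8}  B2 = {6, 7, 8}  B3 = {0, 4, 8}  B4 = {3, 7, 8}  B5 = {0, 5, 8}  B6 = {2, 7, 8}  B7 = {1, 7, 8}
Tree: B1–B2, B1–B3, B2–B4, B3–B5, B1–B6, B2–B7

Yes; width 2.

Every vertex of G appears in some bag (union = {0, 1, 2, 3, 4, 5, 6, 7, 8}); every edge is covered by a bag; and for each vertex v the set of bags containing v is connected in the bag tree. The decomposition is therefore valid. The largest bag has 3 vertices, so the width is 2.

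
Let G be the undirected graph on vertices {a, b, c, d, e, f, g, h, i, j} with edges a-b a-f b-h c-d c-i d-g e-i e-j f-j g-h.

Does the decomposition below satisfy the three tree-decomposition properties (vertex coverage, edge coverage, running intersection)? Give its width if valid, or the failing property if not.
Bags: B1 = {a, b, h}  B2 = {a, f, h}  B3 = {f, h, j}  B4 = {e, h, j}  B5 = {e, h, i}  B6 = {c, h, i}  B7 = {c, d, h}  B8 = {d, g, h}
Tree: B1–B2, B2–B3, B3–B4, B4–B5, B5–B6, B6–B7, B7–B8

Checking the three conditions: (i) the bags cover all of {a, b, c, d, e, f, g, h, i, j}; (ii) for each edge, some bag contains both endpoints; (iii) the bags containing any fixed vertex form a subtree. All hold, so the decomposition is valid with width 3 − 1 = 2.

Yes; width 2.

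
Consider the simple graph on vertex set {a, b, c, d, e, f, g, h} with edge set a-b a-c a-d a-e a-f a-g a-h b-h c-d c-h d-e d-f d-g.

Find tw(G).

2

A width-2 tree decomposition is:
Bags: B1 = {a, d, g}  B2 = {a, c, d}  B3 = {a, d, f}  B4 = {a, c, h}  B5 = {a, d, e}  B6 = {a, b, h}
Tree: B1–B2, B2–B3, B2–B4, B1–B5, B4–B6
Every bag has size at most 3, so the width is 3 − 1 = 2 and tw(G) ≤ 2. Conversely, {a, d, g} is a clique of size 3, and the vertices of any clique must share a bag in every tree decomposition; so some bag has ≥ 3 vertices and tw(G) ≥ 2. Hence tw(G) = 2 exactly.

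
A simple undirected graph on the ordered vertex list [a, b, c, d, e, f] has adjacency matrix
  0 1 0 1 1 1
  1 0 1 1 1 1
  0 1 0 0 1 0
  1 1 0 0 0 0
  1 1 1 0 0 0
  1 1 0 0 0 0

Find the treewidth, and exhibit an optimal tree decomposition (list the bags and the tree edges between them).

Treewidth 2.
Bags: B1 = {a, b, f}  B2 = {a, b, d}  B3 = {a, b, e}  B4 = {b, c, e}
Tree: B1–B2, B2–B3, B3–B4

The largest bag has 3 vertices, giving width 2; this decomposition certifies tw(G) ≤ 2. On the other hand G contains the 3-clique {b, c, e}. A clique must lie in a single bag of any decomposition, so no decomposition can have width below 2. Therefore the treewidth is 2.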